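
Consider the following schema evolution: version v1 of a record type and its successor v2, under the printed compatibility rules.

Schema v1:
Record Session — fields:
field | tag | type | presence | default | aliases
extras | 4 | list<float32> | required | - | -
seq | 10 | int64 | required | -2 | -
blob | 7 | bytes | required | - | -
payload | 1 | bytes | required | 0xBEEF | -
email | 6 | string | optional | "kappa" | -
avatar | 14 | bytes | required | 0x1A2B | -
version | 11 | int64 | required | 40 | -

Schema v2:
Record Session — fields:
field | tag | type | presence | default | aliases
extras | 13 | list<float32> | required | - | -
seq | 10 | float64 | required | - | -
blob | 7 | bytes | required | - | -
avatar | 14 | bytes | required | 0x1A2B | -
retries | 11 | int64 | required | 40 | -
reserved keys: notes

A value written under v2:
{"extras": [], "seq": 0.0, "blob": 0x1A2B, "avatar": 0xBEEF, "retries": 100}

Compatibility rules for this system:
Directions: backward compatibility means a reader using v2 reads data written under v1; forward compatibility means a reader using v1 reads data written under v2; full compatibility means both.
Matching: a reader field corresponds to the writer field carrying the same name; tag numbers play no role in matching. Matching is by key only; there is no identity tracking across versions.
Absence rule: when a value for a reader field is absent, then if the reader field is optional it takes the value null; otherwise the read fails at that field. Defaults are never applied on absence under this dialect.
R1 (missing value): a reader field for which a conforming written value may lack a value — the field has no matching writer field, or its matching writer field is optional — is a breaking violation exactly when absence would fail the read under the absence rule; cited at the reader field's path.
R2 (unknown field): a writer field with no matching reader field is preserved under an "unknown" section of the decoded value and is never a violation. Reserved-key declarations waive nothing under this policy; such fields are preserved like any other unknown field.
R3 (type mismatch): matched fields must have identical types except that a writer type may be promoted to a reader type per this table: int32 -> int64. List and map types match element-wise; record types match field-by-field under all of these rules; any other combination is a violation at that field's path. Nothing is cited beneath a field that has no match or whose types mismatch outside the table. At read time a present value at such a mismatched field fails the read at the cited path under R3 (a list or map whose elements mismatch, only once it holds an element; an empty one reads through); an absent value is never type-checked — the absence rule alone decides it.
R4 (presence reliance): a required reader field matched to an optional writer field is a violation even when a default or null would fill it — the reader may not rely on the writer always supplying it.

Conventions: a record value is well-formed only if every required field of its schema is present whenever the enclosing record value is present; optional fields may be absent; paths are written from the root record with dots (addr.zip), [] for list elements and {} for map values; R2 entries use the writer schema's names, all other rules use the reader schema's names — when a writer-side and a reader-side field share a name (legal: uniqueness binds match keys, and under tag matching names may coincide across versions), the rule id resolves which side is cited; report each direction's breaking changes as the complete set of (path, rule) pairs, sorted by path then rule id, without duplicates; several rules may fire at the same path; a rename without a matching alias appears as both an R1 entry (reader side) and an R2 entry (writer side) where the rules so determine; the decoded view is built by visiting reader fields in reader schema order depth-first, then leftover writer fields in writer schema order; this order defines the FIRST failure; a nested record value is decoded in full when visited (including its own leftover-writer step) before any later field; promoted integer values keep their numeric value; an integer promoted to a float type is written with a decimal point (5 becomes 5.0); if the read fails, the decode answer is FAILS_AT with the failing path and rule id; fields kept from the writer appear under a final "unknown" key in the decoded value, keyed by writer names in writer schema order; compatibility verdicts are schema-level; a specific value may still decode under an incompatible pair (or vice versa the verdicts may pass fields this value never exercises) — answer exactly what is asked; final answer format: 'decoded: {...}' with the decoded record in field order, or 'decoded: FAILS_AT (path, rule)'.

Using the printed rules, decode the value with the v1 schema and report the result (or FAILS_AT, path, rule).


arrows below run writer -> reader for Session
decode walk for Session under reader schema v1:
  extras := []
  read fails at seq under R3
  => FAILS_AT (seq, R3)
remaining Session differences; none change what is asked:
  removed field email from record Session -> inert under this dialect — no rule fires on Session and the result does not move
  renamed field version to retries in record Session -> changes Session's schema-level verdicts only — the decode of this value is the same
  field extras in record Session: tag 4 changed to 13 -> inert under this dialect — no rule fires on Session and the result does not move
  removed field payload from record Session -> changes Session's schema-level verdicts only — the decode of this value is the same

decoded: FAILS_AT (seq, R3)


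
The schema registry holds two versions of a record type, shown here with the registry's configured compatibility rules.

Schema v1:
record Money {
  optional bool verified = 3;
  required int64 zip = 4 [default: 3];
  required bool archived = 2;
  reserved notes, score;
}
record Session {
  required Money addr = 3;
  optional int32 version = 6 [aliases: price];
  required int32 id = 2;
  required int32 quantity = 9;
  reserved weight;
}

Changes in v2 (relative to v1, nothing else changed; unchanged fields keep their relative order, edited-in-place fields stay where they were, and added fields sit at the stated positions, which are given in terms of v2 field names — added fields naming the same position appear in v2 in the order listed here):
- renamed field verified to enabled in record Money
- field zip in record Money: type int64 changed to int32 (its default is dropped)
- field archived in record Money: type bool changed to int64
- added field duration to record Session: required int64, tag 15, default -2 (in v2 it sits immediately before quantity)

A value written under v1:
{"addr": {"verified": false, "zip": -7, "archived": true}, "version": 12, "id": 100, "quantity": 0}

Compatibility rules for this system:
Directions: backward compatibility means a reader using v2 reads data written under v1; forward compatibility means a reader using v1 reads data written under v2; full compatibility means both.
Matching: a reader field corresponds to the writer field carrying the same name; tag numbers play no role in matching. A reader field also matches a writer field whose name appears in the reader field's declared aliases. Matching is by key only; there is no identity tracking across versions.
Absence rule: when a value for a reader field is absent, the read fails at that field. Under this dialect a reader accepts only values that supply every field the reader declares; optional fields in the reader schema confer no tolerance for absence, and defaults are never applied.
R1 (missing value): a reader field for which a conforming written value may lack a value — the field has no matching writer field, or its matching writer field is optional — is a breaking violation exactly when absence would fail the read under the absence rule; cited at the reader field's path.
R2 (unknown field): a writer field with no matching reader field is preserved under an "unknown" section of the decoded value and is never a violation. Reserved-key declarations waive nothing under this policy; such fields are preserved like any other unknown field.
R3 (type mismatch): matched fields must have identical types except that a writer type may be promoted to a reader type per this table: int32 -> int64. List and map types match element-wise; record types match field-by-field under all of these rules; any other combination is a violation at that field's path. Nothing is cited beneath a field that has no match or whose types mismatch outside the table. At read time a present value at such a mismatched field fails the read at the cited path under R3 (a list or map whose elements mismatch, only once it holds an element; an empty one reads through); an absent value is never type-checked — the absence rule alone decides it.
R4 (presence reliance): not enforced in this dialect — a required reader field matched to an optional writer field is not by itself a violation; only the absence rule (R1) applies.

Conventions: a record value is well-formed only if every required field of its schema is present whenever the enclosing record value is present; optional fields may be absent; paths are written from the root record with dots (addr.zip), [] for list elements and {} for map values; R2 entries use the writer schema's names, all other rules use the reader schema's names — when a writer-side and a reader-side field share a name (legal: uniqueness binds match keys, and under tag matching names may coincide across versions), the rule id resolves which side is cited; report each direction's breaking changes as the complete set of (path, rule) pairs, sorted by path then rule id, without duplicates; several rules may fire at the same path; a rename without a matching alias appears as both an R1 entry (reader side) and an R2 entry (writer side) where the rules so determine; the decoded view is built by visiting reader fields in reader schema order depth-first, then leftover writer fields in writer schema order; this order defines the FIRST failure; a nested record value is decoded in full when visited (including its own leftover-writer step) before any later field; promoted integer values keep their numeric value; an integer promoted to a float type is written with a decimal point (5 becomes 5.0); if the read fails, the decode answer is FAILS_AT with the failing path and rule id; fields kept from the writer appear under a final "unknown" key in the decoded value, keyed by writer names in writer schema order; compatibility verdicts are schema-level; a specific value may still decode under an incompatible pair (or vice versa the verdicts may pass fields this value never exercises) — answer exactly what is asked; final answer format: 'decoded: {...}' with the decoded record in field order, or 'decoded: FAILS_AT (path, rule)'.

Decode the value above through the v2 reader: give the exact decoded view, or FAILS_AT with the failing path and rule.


decoded: FAILS_AT (addr.enabled, R1)

the writer's type comes first in each Session pair
migrating the Session value to v2:
  read fails at addr.enabled under R1 (no fill)
  => FAILS_AT (addr.enabled, R1)
diffs on Session not affecting the asked answer:
  field zip in record Money: type int64 changed to int32 (its default is dropped) -> shifts the Session verdicts, not this decode
  field archived in record Money: type bool changed to int64 -> shifts the Session verdicts, not this decode
  added field duration to record Session: required int64, tag 15, default -2 (in v2 it sits immediately before quantity) -> shifts the Session verdicts, not this decode


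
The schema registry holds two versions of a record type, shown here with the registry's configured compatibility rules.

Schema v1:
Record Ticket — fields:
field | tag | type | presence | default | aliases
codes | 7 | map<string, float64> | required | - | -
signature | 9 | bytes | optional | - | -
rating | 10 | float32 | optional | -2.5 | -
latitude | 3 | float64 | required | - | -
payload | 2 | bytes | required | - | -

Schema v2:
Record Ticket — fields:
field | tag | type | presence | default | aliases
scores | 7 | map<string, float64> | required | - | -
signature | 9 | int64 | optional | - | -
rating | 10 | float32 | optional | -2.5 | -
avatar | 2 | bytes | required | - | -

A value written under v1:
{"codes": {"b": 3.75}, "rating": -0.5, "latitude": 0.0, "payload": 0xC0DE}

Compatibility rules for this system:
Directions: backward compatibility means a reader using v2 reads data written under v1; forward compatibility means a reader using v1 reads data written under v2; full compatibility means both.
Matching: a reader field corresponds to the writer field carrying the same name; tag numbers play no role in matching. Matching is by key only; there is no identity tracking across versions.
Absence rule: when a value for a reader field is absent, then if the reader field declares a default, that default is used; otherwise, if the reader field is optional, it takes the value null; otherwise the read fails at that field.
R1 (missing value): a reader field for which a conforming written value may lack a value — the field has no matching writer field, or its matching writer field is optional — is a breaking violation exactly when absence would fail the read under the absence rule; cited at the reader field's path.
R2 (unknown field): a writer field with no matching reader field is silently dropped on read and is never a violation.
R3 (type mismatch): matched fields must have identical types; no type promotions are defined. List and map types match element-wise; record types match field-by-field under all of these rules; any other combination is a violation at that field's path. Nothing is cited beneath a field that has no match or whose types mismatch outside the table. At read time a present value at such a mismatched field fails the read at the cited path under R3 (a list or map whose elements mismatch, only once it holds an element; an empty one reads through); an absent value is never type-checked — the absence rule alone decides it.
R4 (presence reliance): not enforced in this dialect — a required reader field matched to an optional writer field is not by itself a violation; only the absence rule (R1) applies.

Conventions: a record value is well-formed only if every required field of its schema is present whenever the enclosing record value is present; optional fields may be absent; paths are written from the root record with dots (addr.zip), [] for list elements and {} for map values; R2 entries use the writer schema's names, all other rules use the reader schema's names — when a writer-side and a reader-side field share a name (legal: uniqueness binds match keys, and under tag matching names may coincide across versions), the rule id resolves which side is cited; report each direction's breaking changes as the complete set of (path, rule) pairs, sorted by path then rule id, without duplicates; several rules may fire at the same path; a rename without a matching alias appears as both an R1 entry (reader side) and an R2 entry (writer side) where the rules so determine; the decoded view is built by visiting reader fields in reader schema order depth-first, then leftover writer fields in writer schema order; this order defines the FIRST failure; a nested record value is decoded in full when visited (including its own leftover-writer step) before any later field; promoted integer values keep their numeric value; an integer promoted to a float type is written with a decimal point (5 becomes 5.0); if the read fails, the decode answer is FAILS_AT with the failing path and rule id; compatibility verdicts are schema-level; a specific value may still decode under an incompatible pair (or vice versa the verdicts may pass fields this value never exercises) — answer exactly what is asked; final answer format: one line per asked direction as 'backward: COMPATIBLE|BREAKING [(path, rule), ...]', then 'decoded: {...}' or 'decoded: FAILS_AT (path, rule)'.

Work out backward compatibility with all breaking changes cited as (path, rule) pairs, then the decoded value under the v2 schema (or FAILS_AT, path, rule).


backward: BREAKING [(avatar, R1), (scores, R1), (signature, R3)]; decoded: FAILS_AT (scores, R1)

in Ticket below, arrows point writer -> reader
backward for Ticket (reader v2, writer v1):
  scores: no writer match
  writer optional, bytes -> int64: reader signature maps from writer signature
  writer optional, float32 -> float32: reader rating maps from writer rating
  avatar: no writer match
  writer field codes has no reader counterpart
  writer field latitude has no reader counterpart
  writer field payload has no reader counterpart
  rule R1 violated at avatar
  rule R1 violated at scores
  rule R3 violated at signature
  => 3 violation(s): backward is BREAKING for Ticket
decode walk for Ticket under reader schema v2:
  read fails at scores under R1 (no fill)
  => FAILS_AT (scores, R1)
ruling out the remaining Ticket differences:
  removed field latitude from record Ticket -> fires only in the forward direction of Ticket, which is not asked here


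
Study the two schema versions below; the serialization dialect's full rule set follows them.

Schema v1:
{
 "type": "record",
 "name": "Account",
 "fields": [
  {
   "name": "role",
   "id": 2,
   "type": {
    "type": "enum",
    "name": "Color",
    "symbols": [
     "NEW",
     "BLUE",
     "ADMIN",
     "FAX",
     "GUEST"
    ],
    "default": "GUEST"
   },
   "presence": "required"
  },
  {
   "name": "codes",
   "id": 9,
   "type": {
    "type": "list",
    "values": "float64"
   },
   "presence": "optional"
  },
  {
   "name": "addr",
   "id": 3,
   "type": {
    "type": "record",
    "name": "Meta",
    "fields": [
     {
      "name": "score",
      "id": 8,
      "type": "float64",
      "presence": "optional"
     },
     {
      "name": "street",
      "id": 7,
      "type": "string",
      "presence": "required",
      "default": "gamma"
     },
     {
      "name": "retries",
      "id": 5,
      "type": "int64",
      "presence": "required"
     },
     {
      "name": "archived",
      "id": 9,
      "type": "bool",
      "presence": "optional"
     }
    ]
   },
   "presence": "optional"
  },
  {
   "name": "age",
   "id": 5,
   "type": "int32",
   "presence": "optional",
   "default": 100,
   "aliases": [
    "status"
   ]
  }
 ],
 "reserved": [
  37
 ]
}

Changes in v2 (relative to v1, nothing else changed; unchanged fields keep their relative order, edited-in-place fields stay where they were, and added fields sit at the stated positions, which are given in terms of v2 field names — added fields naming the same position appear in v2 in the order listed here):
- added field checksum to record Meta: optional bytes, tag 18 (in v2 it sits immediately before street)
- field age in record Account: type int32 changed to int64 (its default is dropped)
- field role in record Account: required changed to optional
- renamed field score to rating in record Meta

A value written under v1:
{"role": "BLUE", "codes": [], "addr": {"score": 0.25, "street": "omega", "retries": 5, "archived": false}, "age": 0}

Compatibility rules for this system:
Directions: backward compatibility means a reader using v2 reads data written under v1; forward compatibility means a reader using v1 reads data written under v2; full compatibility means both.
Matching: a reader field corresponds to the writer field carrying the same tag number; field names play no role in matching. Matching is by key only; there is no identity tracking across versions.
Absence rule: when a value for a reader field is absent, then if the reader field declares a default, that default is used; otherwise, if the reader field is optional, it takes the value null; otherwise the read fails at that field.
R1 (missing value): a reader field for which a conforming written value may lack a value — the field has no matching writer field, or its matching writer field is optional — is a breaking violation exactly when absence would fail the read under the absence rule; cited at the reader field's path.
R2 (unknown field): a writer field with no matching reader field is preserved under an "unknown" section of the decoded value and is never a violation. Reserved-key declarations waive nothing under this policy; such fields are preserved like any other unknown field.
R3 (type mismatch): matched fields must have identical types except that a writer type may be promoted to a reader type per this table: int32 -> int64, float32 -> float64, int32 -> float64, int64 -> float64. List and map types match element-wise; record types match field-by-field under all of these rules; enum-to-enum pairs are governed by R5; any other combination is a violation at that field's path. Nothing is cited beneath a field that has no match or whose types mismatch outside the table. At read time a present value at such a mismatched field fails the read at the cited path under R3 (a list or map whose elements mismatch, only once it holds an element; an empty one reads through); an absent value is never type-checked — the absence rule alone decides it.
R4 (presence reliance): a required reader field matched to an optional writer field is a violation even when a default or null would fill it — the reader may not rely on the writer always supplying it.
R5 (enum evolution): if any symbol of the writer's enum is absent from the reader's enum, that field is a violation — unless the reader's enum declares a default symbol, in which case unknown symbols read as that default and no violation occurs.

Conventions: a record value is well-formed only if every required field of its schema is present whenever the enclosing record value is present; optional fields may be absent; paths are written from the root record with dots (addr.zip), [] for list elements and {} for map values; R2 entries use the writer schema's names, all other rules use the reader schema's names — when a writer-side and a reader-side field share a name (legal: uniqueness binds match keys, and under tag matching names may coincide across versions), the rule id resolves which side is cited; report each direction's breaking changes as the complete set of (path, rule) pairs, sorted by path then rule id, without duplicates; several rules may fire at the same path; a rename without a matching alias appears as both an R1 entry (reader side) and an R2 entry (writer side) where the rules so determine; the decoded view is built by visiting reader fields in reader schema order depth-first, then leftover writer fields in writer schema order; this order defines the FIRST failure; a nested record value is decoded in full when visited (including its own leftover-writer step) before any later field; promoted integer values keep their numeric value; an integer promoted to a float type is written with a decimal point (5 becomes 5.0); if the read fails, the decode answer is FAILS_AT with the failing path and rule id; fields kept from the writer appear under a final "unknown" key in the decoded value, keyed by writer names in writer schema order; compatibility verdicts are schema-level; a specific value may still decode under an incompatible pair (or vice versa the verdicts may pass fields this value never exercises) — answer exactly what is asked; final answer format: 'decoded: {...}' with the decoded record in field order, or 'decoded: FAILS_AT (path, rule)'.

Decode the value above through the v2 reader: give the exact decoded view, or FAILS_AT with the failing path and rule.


in Account below, arrows point writer -> reader
migrating the Account value to v2:
  role := "BLUE"
  codes := []
  addr.rating := 0.25 (from writer score)
  addr.checksum := null (absent, optional -> null)
  addr.street := "omega"
  addr.retries := 5
  addr.archived := false
  age := 0 (int32 -> int64)
  => decoded: {"role": "BLUE", "codes": [], "addr": {"rating": 0.25, "checksum": null, "street": "omega", "retries": 5, "archived": false}, "age": 0}
the other Account changes do not affect what is asked:
  field age in record Account: type int32 changed to int64 (its default is dropped) -> changes Account's schema-level verdicts only — the decode of this value is the same
  field role in record Account: required changed to optional -> changes Account's schema-level verdicts only — the decode of this value is the same

decoded: {"role": "BLUE", "codes": [], "addr": {"rating": 0.25, "checksum": null, "street": "omega", "retries": 5, "archived": false}, "age": 0}


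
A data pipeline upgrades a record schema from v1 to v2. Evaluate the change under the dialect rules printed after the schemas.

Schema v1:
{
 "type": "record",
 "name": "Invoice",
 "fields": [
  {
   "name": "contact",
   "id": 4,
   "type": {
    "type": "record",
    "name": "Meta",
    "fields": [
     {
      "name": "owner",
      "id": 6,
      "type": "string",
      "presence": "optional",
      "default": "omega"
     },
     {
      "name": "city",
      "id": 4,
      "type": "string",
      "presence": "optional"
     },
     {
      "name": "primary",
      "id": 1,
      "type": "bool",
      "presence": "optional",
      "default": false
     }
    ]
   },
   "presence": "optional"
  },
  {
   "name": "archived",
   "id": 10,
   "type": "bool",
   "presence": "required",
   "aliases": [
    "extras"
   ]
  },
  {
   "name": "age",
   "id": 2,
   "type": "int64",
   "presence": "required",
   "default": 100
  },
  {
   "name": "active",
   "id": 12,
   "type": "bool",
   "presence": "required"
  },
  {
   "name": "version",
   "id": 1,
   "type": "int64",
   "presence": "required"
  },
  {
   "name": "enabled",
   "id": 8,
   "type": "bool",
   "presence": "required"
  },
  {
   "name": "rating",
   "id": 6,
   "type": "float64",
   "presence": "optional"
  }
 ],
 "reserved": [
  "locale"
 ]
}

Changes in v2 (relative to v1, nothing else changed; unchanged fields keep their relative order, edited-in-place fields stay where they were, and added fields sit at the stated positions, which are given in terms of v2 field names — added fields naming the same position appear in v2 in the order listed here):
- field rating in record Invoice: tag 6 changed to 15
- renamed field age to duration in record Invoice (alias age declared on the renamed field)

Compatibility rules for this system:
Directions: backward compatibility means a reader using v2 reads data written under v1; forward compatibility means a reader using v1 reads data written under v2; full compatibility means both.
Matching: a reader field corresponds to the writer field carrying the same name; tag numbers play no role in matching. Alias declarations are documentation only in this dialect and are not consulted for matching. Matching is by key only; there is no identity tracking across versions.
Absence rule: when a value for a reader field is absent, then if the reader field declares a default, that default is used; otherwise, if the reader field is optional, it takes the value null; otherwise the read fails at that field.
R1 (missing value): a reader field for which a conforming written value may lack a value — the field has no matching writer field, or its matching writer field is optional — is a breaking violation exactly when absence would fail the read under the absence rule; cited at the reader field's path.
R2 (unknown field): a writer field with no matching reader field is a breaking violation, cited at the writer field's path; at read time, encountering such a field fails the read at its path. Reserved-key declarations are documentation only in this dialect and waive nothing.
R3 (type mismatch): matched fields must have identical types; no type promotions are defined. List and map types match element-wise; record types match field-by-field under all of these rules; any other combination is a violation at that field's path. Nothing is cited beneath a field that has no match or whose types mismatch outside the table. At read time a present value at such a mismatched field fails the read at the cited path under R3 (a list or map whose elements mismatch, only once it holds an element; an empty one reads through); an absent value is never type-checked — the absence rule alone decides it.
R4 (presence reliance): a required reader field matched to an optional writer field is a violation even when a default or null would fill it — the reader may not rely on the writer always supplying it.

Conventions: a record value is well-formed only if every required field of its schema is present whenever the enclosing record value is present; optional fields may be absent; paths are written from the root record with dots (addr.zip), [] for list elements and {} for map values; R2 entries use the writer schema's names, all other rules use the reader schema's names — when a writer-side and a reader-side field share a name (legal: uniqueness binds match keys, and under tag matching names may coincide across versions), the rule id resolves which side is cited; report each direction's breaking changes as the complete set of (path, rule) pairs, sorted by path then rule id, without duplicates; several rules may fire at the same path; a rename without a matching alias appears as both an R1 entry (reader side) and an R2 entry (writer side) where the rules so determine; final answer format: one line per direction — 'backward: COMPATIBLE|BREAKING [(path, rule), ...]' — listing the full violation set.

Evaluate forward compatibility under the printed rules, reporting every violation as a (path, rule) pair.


forward: BREAKING [(duration, R2)]

the writer's type comes first in each Invoice pair
forward analysis of Invoice with v1 as reader and v2 as writer:
  contact: paired with writer contact (Meta -> Meta; writer optional)
  archived: paired with writer archived (bool -> bool; writer required)
  age: no writer-side match
  active: paired with writer active (bool -> bool; writer required)
  version: paired with writer version (int64 -> int64; writer required)
  enabled: paired with writer enabled (bool -> bool; writer required)
  rating: paired with writer rating (float64 -> float64; writer optional)
  leftover writer field: duration
  contact.owner: paired with writer contact.owner (string -> string; writer optional)
  contact.city: paired with writer contact.city (string -> string; writer optional)
  contact.primary: paired with writer contact.primary (bool -> bool; writer optional)
  rule R2 violated at duration
  forward on Invoice therefore BREAKING (1)
diffs on Invoice not affecting the asked answer:
  field rating in record Invoice: tag 6 changed to 15 -> fires no rule on Invoice, leaving the asked answer as it is


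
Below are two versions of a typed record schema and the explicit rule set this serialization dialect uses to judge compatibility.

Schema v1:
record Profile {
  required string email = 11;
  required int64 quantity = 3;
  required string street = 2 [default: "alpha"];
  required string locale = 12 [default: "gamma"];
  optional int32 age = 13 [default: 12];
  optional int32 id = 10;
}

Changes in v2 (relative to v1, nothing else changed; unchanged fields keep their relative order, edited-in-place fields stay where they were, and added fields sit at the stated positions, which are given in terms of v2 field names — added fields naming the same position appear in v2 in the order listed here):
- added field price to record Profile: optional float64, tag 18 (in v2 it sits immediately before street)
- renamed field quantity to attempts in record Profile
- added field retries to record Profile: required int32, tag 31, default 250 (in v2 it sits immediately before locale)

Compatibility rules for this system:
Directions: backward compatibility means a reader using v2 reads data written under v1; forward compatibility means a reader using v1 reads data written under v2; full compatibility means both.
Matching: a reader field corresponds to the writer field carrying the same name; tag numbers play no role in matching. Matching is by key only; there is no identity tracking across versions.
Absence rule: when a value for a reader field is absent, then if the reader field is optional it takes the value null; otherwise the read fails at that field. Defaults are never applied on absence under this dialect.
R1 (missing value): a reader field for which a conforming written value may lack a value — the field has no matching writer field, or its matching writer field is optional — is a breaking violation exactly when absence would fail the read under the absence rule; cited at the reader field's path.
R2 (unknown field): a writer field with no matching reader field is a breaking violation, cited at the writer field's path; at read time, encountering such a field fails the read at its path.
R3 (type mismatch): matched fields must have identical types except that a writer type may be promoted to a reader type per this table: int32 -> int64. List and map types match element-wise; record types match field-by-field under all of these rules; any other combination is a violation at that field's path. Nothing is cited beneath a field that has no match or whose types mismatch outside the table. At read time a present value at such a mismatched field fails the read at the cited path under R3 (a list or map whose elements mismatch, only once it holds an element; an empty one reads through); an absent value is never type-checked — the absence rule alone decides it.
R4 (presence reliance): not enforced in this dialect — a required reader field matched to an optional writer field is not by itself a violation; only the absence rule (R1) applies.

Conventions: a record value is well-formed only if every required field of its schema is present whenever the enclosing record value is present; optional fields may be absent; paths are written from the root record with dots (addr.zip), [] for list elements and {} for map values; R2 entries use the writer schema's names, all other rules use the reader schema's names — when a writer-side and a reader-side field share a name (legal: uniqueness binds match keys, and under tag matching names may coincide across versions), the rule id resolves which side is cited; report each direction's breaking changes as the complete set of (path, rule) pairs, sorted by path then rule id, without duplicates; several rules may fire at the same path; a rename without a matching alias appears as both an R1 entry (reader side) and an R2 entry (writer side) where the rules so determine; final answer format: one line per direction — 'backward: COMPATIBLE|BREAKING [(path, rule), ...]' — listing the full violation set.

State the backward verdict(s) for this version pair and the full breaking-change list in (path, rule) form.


the writer's type comes first in each Profile pair
backward for Profile (reader v2, writer v1):
  string -> string, writer required: email aligns to email
  attempts: no writer-side match
  price: no writer-side match
  string -> string, writer required: street aligns to street
  retries: no writer-side match
  string -> string, writer required: locale aligns to locale
  int32 -> int32, writer optional: age aligns to age
  int32 -> int32, writer optional: id aligns to id
  writer quantity: unknown to reader
  rule R1 violated at attempts
  rule R2 violated at quantity
  rule R1 violated at retries
  => backward: BREAKING (3)
checking off the Profile differences that do not matter here:
  added field price to record Profile: optional float64, tag 18 (in v2 it sits immediately before street) -> matters only for Profile's forward compatibility — outside the asked direction

backward: BREAKING [(attempts, R1), (quantity, R2), (retries, R1)]


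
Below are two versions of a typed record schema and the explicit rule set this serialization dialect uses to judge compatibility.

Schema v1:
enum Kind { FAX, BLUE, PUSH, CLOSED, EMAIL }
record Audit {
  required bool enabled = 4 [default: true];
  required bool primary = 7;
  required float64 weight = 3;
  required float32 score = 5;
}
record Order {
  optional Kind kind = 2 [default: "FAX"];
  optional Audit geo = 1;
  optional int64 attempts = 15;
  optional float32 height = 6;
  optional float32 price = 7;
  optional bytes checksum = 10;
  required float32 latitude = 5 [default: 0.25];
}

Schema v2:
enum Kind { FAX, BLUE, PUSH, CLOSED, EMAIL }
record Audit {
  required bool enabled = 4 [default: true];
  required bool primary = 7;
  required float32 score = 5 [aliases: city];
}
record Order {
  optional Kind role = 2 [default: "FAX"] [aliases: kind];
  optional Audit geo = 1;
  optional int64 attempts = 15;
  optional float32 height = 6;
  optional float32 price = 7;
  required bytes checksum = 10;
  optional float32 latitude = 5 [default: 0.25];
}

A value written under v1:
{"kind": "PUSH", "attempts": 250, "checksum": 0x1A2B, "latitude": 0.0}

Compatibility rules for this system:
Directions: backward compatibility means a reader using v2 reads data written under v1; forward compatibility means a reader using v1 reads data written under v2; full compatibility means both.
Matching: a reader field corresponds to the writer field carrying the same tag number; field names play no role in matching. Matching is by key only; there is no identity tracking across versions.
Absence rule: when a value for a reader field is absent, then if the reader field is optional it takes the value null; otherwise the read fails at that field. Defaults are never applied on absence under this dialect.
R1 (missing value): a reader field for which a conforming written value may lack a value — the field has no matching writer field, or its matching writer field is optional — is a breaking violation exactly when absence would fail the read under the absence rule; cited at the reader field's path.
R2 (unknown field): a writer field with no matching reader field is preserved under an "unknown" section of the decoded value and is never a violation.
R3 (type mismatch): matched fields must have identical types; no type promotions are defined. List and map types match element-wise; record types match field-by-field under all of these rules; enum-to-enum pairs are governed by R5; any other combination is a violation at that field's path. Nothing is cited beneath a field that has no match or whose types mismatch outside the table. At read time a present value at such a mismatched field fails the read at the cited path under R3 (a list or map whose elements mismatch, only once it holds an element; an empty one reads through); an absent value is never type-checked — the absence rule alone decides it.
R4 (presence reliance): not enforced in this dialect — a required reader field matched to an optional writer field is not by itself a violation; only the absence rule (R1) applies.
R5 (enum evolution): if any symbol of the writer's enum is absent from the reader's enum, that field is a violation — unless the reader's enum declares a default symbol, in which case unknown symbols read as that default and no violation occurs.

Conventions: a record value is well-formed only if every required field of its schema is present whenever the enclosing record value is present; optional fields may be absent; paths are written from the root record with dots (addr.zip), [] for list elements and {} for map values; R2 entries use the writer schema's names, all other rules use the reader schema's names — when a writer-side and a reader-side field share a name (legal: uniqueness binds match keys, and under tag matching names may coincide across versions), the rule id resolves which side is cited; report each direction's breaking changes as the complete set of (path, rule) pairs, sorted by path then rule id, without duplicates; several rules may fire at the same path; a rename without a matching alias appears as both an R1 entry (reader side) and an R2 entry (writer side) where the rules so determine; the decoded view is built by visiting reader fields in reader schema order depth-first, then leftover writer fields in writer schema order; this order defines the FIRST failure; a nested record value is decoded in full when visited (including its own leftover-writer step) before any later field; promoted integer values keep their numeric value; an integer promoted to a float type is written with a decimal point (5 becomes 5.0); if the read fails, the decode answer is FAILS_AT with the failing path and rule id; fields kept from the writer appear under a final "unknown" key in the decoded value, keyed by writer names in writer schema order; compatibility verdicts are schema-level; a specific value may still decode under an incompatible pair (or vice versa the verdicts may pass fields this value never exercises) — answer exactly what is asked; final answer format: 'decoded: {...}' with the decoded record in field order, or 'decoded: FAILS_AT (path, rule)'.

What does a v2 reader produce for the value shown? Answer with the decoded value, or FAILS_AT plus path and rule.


decoded: {"role": "PUSH", "geo": null, "attempts": 250, "height": null, "price": null, "checksum": 0x1A2B, "latitude": 0.0}

the writer's type comes first in each Order pair
migrating the Order value to v2:
  role := "PUSH" (from writer kind)
  geo := null (not supplied -> null)
  attempts := 250
  height := null (not supplied -> null)
  price := null (not supplied -> null)
  checksum := 0x1A2B
  latitude := 0.0
  => decoded: {"role": "PUSH", "geo": null, "attempts": 250, "height": null, "price": null, "checksum": 0x1A2B, "latitude": 0.0}
the other Order changes do not affect what is asked:
  field latitude in record Order: required changed to optional -> matters for Order compatibility verdicts, not for this value's decode
  removed field weight from record Audit -> matters for Order compatibility verdicts, not for this value's decode
  field checksum in record Order: optional changed to required -> matters for Order compatibility verdicts, not for this value's decode
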